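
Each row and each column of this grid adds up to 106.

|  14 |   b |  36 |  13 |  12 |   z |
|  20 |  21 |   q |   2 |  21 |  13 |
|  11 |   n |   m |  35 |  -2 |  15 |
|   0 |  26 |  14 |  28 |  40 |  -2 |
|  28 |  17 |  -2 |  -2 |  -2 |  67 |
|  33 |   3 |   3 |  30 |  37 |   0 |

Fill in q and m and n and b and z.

q = 29, m = 26, n = 21, b = 18, z = 13

Row 2 has 20 + 21 + 2 + 21 + 13 = 77; the blank must be 106 − 77 = 29.
Column 6 has 13 + 15 − 2 + 67 + 0 = 93; the blank must be 106 − 93 = 13.
Row 1 has 14 + 36 + 13 + 12 + 13 = 88; the blank must be 106 − 88 = 18.
Column 2 has 18 + 21 + 26 + 17 + 3 = 85; the blank must be 106 − 85 = 21.
Row 3 has 11 + 21 + 35 − 2 + 15 = 80; the blank must be 106 − 80 = 26.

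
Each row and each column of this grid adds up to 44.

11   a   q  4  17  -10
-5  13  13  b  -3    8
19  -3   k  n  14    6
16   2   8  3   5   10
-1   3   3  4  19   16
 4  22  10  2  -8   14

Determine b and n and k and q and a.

Column 2 has 13 − 3 + 2 + 3 + 22 = 37; the blank must be 44 − 37 = 7.
Row 1 has 11 + 7 + 4 + 17 − 10 = 29; the blank must be 44 − 29 = 15.
Column 3 has 15 + 13 + 8 + 3 + 10 = 49; the blank must be 44 − 49 = -5.
Row 3 has 19 − 3 − 5 + 14 + 6 = 31; the blank must be 44 − 31 = 13.
Row 2 has -5 + 13 + 13 − 3 + 8 = 26; the blank must be 44 − 26 = 18.

b = 18, n = 13, k = -5, q = 15, a = 7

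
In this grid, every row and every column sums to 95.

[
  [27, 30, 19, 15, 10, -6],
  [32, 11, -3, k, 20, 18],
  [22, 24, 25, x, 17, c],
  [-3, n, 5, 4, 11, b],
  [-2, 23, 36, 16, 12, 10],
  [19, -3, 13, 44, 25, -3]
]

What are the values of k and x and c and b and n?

Column 2: 30 + 11 + 24 + 23 − 3 = 85, so its missing entry is 95 − 85 = 10.
Row 2: 32 + 11 − 3 + 20 + 18 = 78, so its missing entry is 95 − 78 = 17.
Column 4: 15 + 17 + 4 + 16 + 44 = 96, so its missing entry is 95 − 96 = -1.
Row 3: 22 + 24 + 25 − 1 + 17 = 87, so its missing entry is 95 − 87 = 8.
Row 4: -3 + 10 + 5 + 4 + 11 = 27, so its missing entry is 95 − 27 = 68.

k = 17, x = -1, c = 8, b = 68, n = 10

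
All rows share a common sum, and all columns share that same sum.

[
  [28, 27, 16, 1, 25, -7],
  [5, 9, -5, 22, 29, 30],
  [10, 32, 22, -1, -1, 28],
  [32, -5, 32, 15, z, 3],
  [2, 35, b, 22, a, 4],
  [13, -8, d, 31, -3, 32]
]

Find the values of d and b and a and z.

d = 25, b = 0, a = 27, z = 13

Rows 1 and 2 both sum to 90, so that's the common total.
Row 4: 32 − 5 + 32 + 15 + 3 = 77, so its missing entry is 90 − 77 = 13.
Column 5: 25 + 29 − 1 + 13 − 3 = 63, so its missing entry is 90 − 63 = 27.
Row 5: 2 + 35 + 22 + 27 + 4 = 90, so its missing entry is 90 − 90 = 0.
Row 6: 13 − 8 + 31 − 3 + 32 = 65, so its missing entry is 90 − 65 = 25.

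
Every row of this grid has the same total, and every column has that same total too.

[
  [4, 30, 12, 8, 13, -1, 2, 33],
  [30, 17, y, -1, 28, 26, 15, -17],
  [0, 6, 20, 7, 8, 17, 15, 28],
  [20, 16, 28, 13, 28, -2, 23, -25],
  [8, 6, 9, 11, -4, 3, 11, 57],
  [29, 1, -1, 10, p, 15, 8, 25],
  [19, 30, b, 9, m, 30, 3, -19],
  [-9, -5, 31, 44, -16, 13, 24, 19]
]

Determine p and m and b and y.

p = 14, m = 30, b = -1, y = 3

Rows 1 and 3 both sum to 101, so that's the common total.
The known cells in row 6 total 87, leaving 101 − 87 = 14 for the blank.
The known cells in row 2 total 98, leaving 101 − 98 = 3 for the blank.
The known cells in column 3 total 102, leaving 101 − 102 = -1 for the blank.
The known cells in row 7 total 71, leaving 101 − 71 = 30 for the blank.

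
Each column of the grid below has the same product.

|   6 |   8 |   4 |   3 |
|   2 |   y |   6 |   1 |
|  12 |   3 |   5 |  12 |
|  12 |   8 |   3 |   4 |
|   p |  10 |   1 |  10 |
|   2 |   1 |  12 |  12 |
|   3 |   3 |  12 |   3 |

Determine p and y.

p = 5, y = 9

Columns 3 and 4 each multiply to 51840, so every column has product 51840.
Column 1: 6×2×12×12×2×3 = 10368, so the missing entry is 51840 ÷ 10368 = 5.
Column 2: 8×3×8×10×1×3 = 5760, so the missing entry is 51840 ÷ 5760 = 9.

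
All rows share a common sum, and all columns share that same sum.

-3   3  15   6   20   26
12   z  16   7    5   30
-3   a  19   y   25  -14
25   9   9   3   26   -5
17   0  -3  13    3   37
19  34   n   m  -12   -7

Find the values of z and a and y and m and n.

Rows 1 and 4 both sum to 67, so that's the common total.
Row 2: 12 + 16 + 7 + 5 + 30 = 70, so its missing entry is 67 − 70 = -3.
Column 2: 3 − 3 + 9 + 0 + 34 = 43, so its missing entry is 67 − 43 = 24.
Row 3: -3 + 24 + 19 + 25 − 14 = 51, so its missing entry is 67 − 51 = 16.
Column 4: 6 + 7 + 16 + 3 + 13 = 45, so its missing entry is 67 − 45 = 22.
Row 6: 19 + 34 + 22 − 12 − 7 = 56, so its missing entry is 67 − 56 = 11.

z = -3, a = 24, y = 16, m = 22, n = 11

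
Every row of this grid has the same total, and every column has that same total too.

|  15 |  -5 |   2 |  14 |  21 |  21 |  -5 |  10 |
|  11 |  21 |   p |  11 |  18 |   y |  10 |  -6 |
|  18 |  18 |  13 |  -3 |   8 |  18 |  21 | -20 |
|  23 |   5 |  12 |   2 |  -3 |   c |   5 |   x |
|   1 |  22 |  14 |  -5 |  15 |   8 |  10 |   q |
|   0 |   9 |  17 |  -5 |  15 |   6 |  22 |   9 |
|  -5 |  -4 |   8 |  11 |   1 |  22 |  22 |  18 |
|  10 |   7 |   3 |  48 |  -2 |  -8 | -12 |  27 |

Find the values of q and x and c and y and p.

Rows 1 and 3 both sum to 73, so that's the common total.
Column 3: 2 + 13 + 12 + 14 + 17 + 8 + 3 = 69, so its missing entry is 73 − 69 = 4.
Row 2: 11 + 21 + 4 + 11 + 18 + 10 − 6 = 69, so its missing entry is 73 − 69 = 4.
Row 5: 1 + 22 + 14 − 5 + 15 + 8 + 10 = 65, so its missing entry is 73 − 65 = 8.
Column 8: 10 − 6 − 20 + 8 + 9 + 18 + 27 = 46, so its missing entry is 73 − 46 = 27.
Row 4: 23 + 5 + 12 + 2 − 3 + 5 + 27 = 71, so its missing entry is 73 − 71 = 2.

q = 8, x = 27, c = 2, y = 4, p = 4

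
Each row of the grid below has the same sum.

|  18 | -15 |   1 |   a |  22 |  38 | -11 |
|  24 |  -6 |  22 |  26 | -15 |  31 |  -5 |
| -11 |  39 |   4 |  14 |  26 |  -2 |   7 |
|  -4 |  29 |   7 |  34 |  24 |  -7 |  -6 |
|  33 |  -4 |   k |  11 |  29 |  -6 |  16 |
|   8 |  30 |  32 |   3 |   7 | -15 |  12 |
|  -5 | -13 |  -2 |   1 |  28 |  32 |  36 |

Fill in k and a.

k = -2, a = 24

Row 2 sums to 77 and so does row 4; that's the common total.
In row 5 the known cells total 79, leaving 77 − 79 = -2.
In row 1 the known cells total 53, leaving 77 − 53 = 24.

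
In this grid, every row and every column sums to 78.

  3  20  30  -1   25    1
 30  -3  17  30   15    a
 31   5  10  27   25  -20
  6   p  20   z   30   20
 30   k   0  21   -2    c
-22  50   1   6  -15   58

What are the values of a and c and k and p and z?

a = -11, c = 30, k = -1, p = 7, z = -5

The known cells in row 2 total 89, leaving 78 − 89 = -11 for the blank.
The known cells in column 6 total 48, leaving 78 − 48 = 30 for the blank.
The known cells in column 4 total 83, leaving 78 − 83 = -5 for the blank.
The known cells in row 4 total 71, leaving 78 − 71 = 7 for the blank.
The known cells in row 5 total 79, leaving 78 − 79 = -1 for the blank.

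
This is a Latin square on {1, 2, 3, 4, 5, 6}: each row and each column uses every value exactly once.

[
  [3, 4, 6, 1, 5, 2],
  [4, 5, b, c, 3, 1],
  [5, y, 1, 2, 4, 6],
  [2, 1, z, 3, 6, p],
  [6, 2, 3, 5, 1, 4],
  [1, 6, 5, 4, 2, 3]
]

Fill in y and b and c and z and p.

y = 3, b = 2, c = 6, z = 4, p = 5

For row 3, column 2: row 3 already has {1, 2, 4, 5, 6}; that leaves 3.
Cell (2,4): column 4 already has {1, 2, 3, 4, 5} → 6.
At (row 2, col 3): row 2 already has {1, 3, 4, 5, 6}, so the value is 2.
For row 4, column 3: column 3 already has {1, 2, 3, 5, 6}; that leaves 4.
Cell (4,6): row 4 already has {1, 2, 3, 4, 6} → 5.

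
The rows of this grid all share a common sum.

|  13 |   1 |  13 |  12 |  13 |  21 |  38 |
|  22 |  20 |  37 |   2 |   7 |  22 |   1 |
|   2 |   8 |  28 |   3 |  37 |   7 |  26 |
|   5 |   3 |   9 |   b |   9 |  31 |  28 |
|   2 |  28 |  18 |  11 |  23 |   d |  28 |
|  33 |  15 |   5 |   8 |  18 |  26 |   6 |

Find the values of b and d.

The complete rows each total 111.
Row 4 is missing 111 − 85 = 26 (since 5 + 3 + 9 + 9 + 31 + 28 = 85).
Row 5 is missing 111 − 110 = 1 (since 2 + 28 + 18 + 11 + 23 + 28 = 110).

b = 26, d = 1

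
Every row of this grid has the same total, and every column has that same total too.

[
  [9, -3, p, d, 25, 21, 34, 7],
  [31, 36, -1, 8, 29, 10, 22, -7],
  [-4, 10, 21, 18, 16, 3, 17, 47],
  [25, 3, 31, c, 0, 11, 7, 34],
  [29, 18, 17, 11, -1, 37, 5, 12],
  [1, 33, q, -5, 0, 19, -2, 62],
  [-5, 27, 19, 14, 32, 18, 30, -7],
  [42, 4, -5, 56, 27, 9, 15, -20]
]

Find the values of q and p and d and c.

Rows 2 and 3 both sum to 128, so that's the common total.
Row 4 has 25 + 3 + 31 + 0 + 11 + 7 + 34 = 111; the blank must be 128 − 111 = 17.
Column 4 has 8 + 18 + 17 + 11 − 5 + 14 + 56 = 119; the blank must be 128 − 119 = 9.
Row 1 has 9 − 3 + 9 + 25 + 21 + 34 + 7 = 102; the blank must be 128 − 102 = 26.
Row 6 has 1 + 33 − 5 + 0 + 19 − 2 + 62 = 108; the blank must be 128 − 108 = 20.

q = 20, p = 26, d = 9, c = 17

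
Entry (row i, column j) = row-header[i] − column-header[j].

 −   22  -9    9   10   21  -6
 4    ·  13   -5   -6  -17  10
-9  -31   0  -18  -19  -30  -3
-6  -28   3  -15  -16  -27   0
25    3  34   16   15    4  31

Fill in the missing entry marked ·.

-18

4 − 22 = -18.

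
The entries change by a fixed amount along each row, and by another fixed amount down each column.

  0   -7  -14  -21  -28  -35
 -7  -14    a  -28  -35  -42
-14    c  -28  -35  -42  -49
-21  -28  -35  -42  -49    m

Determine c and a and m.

c = -21, a = -21, m = -56

Along each row the entries change by -7 per step; down each column they change by -7.
Row 3: from -14 at column 1, stepping by -7 to column 2 gives -21.
Row 2: from -7 at column 1, stepping by -7 to column 3 gives -21.
Row 4: from -21 at column 1, stepping by -7 to column 6 gives -56.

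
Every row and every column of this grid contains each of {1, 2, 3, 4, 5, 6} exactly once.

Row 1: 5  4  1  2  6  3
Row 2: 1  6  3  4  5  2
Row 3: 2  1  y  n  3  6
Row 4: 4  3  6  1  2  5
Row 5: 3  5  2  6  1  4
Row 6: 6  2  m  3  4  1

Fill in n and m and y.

n = 5, m = 5, y = 4

For row 3, column 4: column 4 already has {1, 2, 3, 4, 6}; that leaves 5.
Cell (6,3): row 6 already has {1, 2, 3, 4, 6} → 5.
Cell (3,3): row 3 already has {1, 2, 3, 5, 6} → 4.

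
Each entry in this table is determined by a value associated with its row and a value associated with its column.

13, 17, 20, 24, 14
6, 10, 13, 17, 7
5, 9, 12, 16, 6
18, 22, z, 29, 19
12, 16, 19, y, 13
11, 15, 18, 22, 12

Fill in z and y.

The difference between any two rows is the same in every column — this is an addition table with the headers hidden.
Row 4 minus row 1 is 18 − 13 = 5, so its entry in column 3 is 20 + 5 = 25.
Row 5 minus row 1 is 12 − 13 = -1, so its entry in column 4 is 24 + (-1) = 23.

z = 25, y = 23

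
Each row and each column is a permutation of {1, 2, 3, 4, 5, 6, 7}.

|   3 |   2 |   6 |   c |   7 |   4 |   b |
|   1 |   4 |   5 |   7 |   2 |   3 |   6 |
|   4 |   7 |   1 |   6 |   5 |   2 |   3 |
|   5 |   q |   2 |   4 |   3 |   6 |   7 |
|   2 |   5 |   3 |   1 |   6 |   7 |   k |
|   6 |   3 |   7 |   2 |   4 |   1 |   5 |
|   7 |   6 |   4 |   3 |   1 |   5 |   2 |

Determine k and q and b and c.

At (row 4, col 2): row 4 already has {2, 3, 4, 5, 6, 7}, so the value is 1.
At (row 1, col 4): column 4 already has {1, 2, 3, 4, 6, 7}, so the value is 5.
At (row 5, col 7): row 5 already has {1, 2, 3, 5, 6, 7}, so the value is 4.
For row 1, column 7: row 1 already has {2, 3, 4, 5, 6, 7}; that leaves 1.

k = 4, q = 1, b = 1, c = 5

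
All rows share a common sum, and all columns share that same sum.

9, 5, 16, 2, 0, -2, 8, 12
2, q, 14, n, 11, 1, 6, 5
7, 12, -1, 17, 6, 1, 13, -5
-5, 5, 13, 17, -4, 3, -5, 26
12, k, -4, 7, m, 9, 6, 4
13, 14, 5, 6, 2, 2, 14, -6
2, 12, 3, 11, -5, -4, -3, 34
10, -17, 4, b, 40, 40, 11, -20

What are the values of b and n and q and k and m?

Rows 1 and 3 both sum to 50, so that's the common total.
The known cells in column 5 total 50, leaving 50 − 50 = 0 for the blank.
The known cells in row 5 total 34, leaving 50 − 34 = 16 for the blank.
The known cells in column 2 total 47, leaving 50 − 47 = 3 for the blank.
The known cells in row 8 total 68, leaving 50 − 68 = -18 for the blank.
The known cells in row 2 total 42, leaving 50 − 42 = 8 for the blank.

b = -18, n = 8, q = 3, k = 16, m = 0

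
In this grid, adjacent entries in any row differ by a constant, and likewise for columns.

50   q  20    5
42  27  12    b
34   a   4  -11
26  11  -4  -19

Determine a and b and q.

Along each row the entries change by -15 per step; down each column they change by -8.
Row 3: from 34 at column 1, stepping by -15 to column 2 gives 19.
Row 2: from 42 at column 1, stepping by -15 to column 4 gives -3.
Row 1: from 50 at column 1, stepping by -15 to column 2 gives 35.

a = 19, b = -3, q = 35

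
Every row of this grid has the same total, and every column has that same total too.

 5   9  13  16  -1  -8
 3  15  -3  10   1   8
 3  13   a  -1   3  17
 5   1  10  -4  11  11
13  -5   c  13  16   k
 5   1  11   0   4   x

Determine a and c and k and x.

a = -1, c = 4, k = -7, x = 13

Rows 1 and 2 both sum to 34, so that's the common total.
Row 6 has 5 + 1 + 11 + 0 + 4 = 21; the blank must be 34 − 21 = 13.
Column 6 has -8 + 8 + 17 + 11 + 13 = 41; the blank must be 34 − 41 = -7.
Row 5 has 13 − 5 + 13 + 16 − 7 = 30; the blank must be 34 − 30 = 4.
Row 3 has 3 + 13 − 1 + 3 + 17 = 35; the blank must be 34 − 35 = -1.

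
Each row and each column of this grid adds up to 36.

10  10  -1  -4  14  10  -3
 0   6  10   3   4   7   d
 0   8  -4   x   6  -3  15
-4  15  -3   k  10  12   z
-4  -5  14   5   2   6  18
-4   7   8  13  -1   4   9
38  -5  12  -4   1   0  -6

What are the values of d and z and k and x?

Row 3: 0 + 8 − 4 + 6 − 3 + 15 = 22, so its missing entry is 36 − 22 = 14.
Row 2: 0 + 6 + 10 + 3 + 4 + 7 = 30, so its missing entry is 36 − 30 = 6.
Column 4: -4 + 3 + 14 + 5 + 13 − 4 = 27, so its missing entry is 36 − 27 = 9.
Row 4: -4 + 15 − 3 + 9 + 10 + 12 = 39, so its missing entry is 36 − 39 = -3.

d = 6, z = -3, k = 9, x = 14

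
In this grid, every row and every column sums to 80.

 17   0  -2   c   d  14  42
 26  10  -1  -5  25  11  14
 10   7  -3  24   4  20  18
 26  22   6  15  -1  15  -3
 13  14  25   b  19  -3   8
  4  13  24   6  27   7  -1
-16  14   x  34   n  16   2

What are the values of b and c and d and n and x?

b = 4, c = 2, d = 7, n = -1, x = 31

Column 3 has -2 − 1 − 3 + 6 + 25 + 24 = 49; the blank must be 80 − 49 = 31.
Row 5 has 13 + 14 + 25 + 19 − 3 + 8 = 76; the blank must be 80 − 76 = 4.
Column 4 has -5 + 24 + 15 + 4 + 6 + 34 = 78; the blank must be 80 − 78 = 2.
Row 1 has 17 + 0 − 2 + 2 + 14 + 42 = 73; the blank must be 80 − 73 = 7.
Row 7 has -16 + 14 + 31 + 34 + 16 + 2 = 81; the blank must be 80 − 81 = -1.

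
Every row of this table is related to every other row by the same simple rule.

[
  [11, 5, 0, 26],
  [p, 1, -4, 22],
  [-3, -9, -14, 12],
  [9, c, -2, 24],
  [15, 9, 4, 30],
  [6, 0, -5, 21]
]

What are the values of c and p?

c = 3, p = 7

The difference between any two rows is the same in every column — this is an addition table with the headers hidden.
Row 4 minus row 1 is 24 − 26 = -2, so its entry in column 2 is 5 + (-2) = 3.
Row 2 minus row 1 is 22 − 26 = -4, so its entry in column 1 is 11 + (-4) = 7.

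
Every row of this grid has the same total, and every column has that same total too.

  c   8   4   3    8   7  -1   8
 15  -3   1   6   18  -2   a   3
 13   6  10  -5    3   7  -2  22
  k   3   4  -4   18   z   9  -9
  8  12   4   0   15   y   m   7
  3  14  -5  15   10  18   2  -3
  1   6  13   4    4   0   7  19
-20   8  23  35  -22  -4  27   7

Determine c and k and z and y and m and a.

Rows 3 and 6 both sum to 54, so that's the common total.
The known cells in row 1 total 37, leaving 54 − 37 = 17 for the blank.
The known cells in column 1 total 37, leaving 54 − 37 = 17 for the blank.
The known cells in row 2 total 38, leaving 54 − 38 = 16 for the blank.
The known cells in column 7 total 58, leaving 54 − 58 = -4 for the blank.
The known cells in row 5 total 42, leaving 54 − 42 = 12 for the blank.
The known cells in row 4 total 38, leaving 54 − 38 = 16 for the blank.

c = 17, k = 17, z = 16, y = 12, m = -4, a = 16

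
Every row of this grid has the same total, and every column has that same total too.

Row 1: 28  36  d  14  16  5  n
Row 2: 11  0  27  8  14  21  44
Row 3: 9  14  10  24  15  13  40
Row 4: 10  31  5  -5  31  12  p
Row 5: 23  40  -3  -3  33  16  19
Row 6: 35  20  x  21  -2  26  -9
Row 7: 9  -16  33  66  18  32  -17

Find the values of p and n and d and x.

Rows 2 and 3 both sum to 125, so that's the common total.
Row 6 has 35 + 20 + 21 − 2 + 26 − 9 = 91; the blank must be 125 − 91 = 34.
Column 3 has 27 + 10 + 5 − 3 + 34 + 33 = 106; the blank must be 125 − 106 = 19.
Row 1 has 28 + 36 + 19 + 14 + 16 + 5 = 118; the blank must be 125 − 118 = 7.
Row 4 has 10 + 31 + 5 − 5 + 31 + 12 = 84; the blank must be 125 − 84 = 41.

p = 41, n = 7, d = 19, x = 34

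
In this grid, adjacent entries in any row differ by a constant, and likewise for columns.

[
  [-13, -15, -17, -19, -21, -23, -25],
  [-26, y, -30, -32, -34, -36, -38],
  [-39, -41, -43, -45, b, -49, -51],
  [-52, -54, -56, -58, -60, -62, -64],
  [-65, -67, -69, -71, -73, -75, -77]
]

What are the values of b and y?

b = -47, y = -28

Along each row the entries change by -2 per step; down each column they change by -13.
Row 3: from -39 at column 1, stepping by -2 to column 5 gives -47.
Row 2: from -26 at column 1, stepping by -2 to column 2 gives -28.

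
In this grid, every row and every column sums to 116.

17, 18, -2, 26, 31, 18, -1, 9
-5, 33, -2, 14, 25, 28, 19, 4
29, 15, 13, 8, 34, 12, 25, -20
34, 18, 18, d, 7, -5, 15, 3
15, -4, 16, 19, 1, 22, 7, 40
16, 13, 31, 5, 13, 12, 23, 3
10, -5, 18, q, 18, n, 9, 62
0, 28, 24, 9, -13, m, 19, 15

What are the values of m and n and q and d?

The known cells in row 8 total 82, leaving 116 − 82 = 34 for the blank.
The known cells in row 4 total 90, leaving 116 − 90 = 26 for the blank.
The known cells in column 4 total 107, leaving 116 − 107 = 9 for the blank.
The known cells in row 7 total 121, leaving 116 − 121 = -5 for the blank.

m = 34, n = -5, q = 9, d = 26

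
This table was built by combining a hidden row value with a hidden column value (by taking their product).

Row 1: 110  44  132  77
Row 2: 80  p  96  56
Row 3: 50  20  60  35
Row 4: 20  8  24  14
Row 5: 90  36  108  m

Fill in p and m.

Each row is a constant multiple of every other row — this is a multiplication table with the headers hidden.
Row 2 is 96/132 = 8/11 times row 1, so its entry in column 2 is 44 × 8/11 = 32.
Row 5 is 108/132 = 9/11 times row 1, so its entry in column 4 is 77 × 9/11 = 63.

p = 32, m = 63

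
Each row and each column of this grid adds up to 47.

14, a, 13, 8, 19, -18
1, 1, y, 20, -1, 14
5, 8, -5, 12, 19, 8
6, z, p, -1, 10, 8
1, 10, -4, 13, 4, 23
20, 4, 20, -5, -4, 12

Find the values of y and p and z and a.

y = 12, p = 11, z = 13, a = 11

Row 2 has 1 + 1 + 20 − 1 + 14 = 35; the blank must be 47 − 35 = 12.
Column 3 has 13 + 12 − 5 − 4 + 20 = 36; the blank must be 47 − 36 = 11.
Row 4 has 6 + 11 − 1 + 10 + 8 = 34; the blank must be 47 − 34 = 13.
Row 1 has 14 + 13 + 8 + 19 − 18 = 36; the blank must be 47 − 36 = 11.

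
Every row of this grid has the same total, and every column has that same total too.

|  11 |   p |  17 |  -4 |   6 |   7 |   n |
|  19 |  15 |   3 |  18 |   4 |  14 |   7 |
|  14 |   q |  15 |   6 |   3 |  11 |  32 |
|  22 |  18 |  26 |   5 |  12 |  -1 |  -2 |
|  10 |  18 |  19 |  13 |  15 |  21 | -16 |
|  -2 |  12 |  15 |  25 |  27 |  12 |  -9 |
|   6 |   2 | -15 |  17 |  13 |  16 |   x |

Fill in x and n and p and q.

Rows 2 and 4 both sum to 80, so that's the common total.
Row 7: 6 + 2 − 15 + 17 + 13 + 16 = 39, so its missing entry is 80 − 39 = 41.
Row 3: 14 + 15 + 6 + 3 + 11 + 32 = 81, so its missing entry is 80 − 81 = -1.
Column 2: 15 − 1 + 18 + 18 + 12 + 2 = 64, so its missing entry is 80 − 64 = 16.
Row 1: 11 + 16 + 17 − 4 + 6 + 7 = 53, so its missing entry is 80 − 53 = 27.

x = 41, n = 27, p = 16, q = -1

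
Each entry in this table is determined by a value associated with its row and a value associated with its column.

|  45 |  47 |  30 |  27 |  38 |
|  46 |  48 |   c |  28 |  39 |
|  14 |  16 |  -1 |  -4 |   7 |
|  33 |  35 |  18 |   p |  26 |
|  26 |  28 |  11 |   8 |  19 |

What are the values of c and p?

The difference between any two rows is the same in every column — this is an addition table with the headers hidden.
Row 2 minus row 1 is 39 − 38 = 1, so its entry in column 3 is 30 + 1 = 31.
Row 4 minus row 1 is 26 − 38 = -12, so its entry in column 4 is 27 + (-12) = 15.

c = 31, p = 15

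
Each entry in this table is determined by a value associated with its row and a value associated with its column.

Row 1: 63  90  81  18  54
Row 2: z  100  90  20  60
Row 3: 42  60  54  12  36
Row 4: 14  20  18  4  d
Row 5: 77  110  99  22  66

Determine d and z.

Each row is a constant multiple of every other row — this is a multiplication table with the headers hidden.
Row 4 is 20/90 = 2/9 times row 1, so its entry in column 5 is 54 × 2/9 = 12.
Row 2 is 100/90 = 10/9 times row 1, so its entry in column 1 is 63 × 10/9 = 70.

d = 12, z = 70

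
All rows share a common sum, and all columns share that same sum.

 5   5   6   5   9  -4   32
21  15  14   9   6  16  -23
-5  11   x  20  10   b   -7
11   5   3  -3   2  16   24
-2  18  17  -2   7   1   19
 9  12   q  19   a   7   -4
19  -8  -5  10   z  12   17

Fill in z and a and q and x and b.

Rows 1 and 2 both sum to 58, so that's the common total.
Row 7: 19 − 8 − 5 + 10 + 12 + 17 = 45, so its missing entry is 58 − 45 = 13.
Column 5: 9 + 6 + 10 + 2 + 7 + 13 = 47, so its missing entry is 58 − 47 = 11.
Column 6: -4 + 16 + 16 + 1 + 7 + 12 = 48, so its missing entry is 58 − 48 = 10.
Row 3: -5 + 11 + 20 + 10 + 10 − 7 = 39, so its missing entry is 58 − 39 = 19.
Row 6: 9 + 12 + 19 + 11 + 7 − 4 = 54, so its missing entry is 58 − 54 = 4.

z = 13, a = 11, q = 4, x = 19, b = 10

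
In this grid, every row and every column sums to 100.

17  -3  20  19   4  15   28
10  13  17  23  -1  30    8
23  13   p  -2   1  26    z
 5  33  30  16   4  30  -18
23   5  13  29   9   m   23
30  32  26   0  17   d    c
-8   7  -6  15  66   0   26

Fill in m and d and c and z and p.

m = -2, d = 1, c = -6, z = 39, p = 0

Row 5 has 23 + 5 + 13 + 29 + 9 + 23 = 102; the blank must be 100 − 102 = -2.
Column 6 has 15 + 30 + 26 + 30 − 2 + 0 = 99; the blank must be 100 − 99 = 1.
Row 6 has 30 + 32 + 26 + 0 + 17 + 1 = 106; the blank must be 100 − 106 = -6.
Column 7 has 28 + 8 − 18 + 23 − 6 + 26 = 61; the blank must be 100 − 61 = 39.
Row 3 has 23 + 13 − 2 + 1 + 26 + 39 = 100; the blank must be 100 − 100 = 0.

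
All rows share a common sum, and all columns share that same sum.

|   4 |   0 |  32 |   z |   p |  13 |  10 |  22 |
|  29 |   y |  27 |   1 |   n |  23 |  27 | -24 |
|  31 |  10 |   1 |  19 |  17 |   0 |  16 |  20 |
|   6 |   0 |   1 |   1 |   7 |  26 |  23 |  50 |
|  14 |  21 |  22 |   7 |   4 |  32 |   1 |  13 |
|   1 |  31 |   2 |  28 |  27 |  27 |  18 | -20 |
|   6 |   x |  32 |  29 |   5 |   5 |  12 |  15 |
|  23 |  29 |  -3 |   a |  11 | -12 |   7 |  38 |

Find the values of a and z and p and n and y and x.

Rows 3 and 4 both sum to 114, so that's the common total.
The known cells in row 7 total 104, leaving 114 − 104 = 10 for the blank.
The known cells in column 2 total 101, leaving 114 − 101 = 13 for the blank.
The known cells in row 2 total 96, leaving 114 − 96 = 18 for the blank.
The known cells in column 5 total 89, leaving 114 − 89 = 25 for the blank.
The known cells in row 1 total 106, leaving 114 − 106 = 8 for the blank.
The known cells in row 8 total 93, leaving 114 − 93 = 21 for the blank.

a = 21, z = 8, p = 25, n = 18, y = 13, x = 10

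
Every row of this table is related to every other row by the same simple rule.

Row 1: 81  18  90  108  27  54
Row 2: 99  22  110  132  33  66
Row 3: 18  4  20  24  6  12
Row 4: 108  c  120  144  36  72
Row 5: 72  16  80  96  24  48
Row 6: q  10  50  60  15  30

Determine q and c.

q = 45, c = 24

Each row is a constant multiple of every other row — this is a multiplication table with the headers hidden.
Row 6 is 60/108 = 5/9 times row 1, so its entry in column 1 is 81 × 5/9 = 45.
Row 4 is 144/108 = 4/3 times row 1, so its entry in column 2 is 18 × 4/3 = 24.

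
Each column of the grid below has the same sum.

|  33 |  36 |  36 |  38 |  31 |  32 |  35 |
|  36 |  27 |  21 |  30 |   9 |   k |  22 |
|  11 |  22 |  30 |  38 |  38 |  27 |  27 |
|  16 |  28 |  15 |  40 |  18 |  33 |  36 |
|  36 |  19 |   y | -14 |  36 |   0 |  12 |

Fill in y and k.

y = 30, k = 40

The complete columns each total 132.
Column 3 is missing 132 − 102 = 30 (since 36 + 21 + 30 + 15 = 102).
Column 6 is missing 132 − 92 = 40 (since 32 + 27 + 33 + 0 = 92).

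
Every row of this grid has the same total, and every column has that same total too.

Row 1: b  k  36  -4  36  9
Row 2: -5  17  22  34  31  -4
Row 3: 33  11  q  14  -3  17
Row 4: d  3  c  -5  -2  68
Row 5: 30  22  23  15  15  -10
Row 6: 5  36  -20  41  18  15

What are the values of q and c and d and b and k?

Rows 2 and 5 both sum to 95, so that's the common total.
Column 2 has 17 + 11 + 3 + 22 + 36 = 89; the blank must be 95 − 89 = 6.
Row 1 has 6 + 36 − 4 + 36 + 9 = 83; the blank must be 95 − 83 = 12.
Column 1 has 12 − 5 + 33 + 30 + 5 = 75; the blank must be 95 − 75 = 20.
Row 3 has 33 + 11 + 14 − 3 + 17 = 72; the blank must be 95 − 72 = 23.
Row 4 has 20 + 3 − 5 − 2 + 68 = 84; the blank must be 95 − 84 = 11.

q = 23, c = 11, d = 20, b = 12, k = 6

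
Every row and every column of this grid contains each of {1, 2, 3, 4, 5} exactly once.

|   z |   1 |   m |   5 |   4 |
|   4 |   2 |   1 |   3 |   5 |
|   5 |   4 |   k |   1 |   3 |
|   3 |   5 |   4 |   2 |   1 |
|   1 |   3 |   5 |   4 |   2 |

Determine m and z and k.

For row 3, column 3: row 3 already has {1, 3, 4, 5}; that leaves 2.
For row 1, column 3: column 3 already has {1, 2, 4, 5}; that leaves 3.
For row 1, column 1: row 1 already has {1, 3, 4, 5}; that leaves 2.

m = 3, z = 2, k = 2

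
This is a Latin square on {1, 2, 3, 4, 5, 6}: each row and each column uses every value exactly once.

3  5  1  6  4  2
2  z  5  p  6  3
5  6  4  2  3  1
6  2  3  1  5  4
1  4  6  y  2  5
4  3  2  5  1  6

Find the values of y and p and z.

Cell (2,2): column 2 already has {2, 3, 4, 5, 6} → 1.
Cell (2,4): row 2 already has {1, 2, 3, 5, 6} → 4.
For row 5, column 4: row 5 already has {1, 2, 4, 5, 6}; that leaves 3.

y = 3, p = 4, z = 1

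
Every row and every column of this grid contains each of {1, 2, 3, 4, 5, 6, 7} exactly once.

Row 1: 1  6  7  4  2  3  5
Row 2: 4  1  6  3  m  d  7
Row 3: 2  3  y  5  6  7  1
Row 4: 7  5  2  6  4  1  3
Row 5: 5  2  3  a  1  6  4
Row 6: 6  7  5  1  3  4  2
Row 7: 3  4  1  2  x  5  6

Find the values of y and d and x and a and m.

At (row 5, col 4): row 5 already has {1, 2, 3, 4, 5, 6}, so the value is 7.
At (row 2, col 6): column 6 already has {1, 3, 4, 5, 6, 7}, so the value is 2.
At (row 7, col 5): row 7 already has {1, 2, 3, 4, 5, 6}, so the value is 7.
Cell (2,5): row 2 already has {1, 2, 3, 4, 6, 7} → 5.
At (row 3, col 3): row 3 already has {1, 2, 3, 5, 6, 7}, so the value is 4.

y = 4, d = 2, x = 7, a = 7, m = 5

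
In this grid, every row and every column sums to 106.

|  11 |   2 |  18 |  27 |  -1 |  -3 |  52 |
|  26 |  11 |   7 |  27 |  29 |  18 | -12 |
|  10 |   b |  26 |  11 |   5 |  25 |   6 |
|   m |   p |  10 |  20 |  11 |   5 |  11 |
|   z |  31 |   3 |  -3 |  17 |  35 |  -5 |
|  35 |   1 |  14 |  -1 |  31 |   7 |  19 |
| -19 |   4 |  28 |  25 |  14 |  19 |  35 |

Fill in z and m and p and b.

z = 28, m = 15, p = 34, b = 23

Row 5: 31 + 3 − 3 + 17 + 35 − 5 = 78, so its missing entry is 106 − 78 = 28.
Row 3: 10 + 26 + 11 + 5 + 25 + 6 = 83, so its missing entry is 106 − 83 = 23.
Column 2: 2 + 11 + 23 + 31 + 1 + 4 = 72, so its missing entry is 106 − 72 = 34.
Row 4: 34 + 10 + 20 + 11 + 5 + 11 = 91, so its missing entry is 106 − 91 = 15.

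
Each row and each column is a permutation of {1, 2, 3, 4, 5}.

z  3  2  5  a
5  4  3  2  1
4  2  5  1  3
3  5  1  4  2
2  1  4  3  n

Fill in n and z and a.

n = 5, z = 1, a = 4

At (row 5, col 5): row 5 already has {1, 2, 3, 4}, so the value is 5.
At (row 1, col 5): column 5 already has {1, 2, 3, 5}, so the value is 4.
Cell (1,1): row 1 already has {2, 3, 4, 5} → 1.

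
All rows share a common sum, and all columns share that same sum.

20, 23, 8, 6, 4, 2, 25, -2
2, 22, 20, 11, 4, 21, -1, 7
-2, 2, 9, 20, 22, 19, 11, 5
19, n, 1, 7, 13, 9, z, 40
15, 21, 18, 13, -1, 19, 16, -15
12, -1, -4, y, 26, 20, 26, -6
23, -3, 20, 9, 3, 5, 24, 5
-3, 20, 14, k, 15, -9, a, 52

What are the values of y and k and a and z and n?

Rows 1 and 2 both sum to 86, so that's the common total.
Column 2: 23 + 22 + 2 + 21 − 1 − 3 + 20 = 84, so its missing entry is 86 − 84 = 2.
Row 4: 19 + 2 + 1 + 7 + 13 + 9 + 40 = 91, so its missing entry is 86 − 91 = -5.
Column 7: 25 − 1 + 11 − 5 + 16 + 26 + 24 = 96, so its missing entry is 86 − 96 = -10.
Row 8: -3 + 20 + 14 + 15 − 9 − 10 + 52 = 79, so its missing entry is 86 − 79 = 7.
Row 6: 12 − 1 − 4 + 26 + 20 + 26 − 6 = 73, so its missing entry is 86 − 73 = 13.

y = 13, k = 7, a = -10, z = -5, n = 2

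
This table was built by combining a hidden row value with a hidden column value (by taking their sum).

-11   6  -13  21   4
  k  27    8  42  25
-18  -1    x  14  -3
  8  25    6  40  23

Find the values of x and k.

x = -20, k = 10

The difference between any two rows is the same in every column — this is an addition table with the headers hidden.
Row 3 minus row 1 is 14 − 21 = -7, so its entry in column 3 is -13 + (-7) = -20.
Row 2 minus row 1 is 42 − 21 = 21, so its entry in column 1 is -11 + 21 = 10.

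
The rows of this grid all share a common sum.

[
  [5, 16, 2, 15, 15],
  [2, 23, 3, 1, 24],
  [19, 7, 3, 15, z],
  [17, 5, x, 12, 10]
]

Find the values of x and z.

The complete rows each total 53.
Row 4 is missing 53 − 44 = 9 (since 17 + 5 + 12 + 10 = 44).
Row 3 is missing 53 − 44 = 9 (since 19 + 7 + 3 + 15 = 44).

x = 9, z = 9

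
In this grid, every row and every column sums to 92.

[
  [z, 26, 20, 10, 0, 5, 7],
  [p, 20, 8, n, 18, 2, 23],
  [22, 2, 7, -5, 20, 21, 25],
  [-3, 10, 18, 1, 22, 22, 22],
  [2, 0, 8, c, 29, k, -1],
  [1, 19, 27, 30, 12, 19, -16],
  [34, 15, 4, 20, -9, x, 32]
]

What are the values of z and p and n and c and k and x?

The known cells in row 7 total 96, leaving 92 − 96 = -4 for the blank.
The known cells in row 1 total 68, leaving 92 − 68 = 24 for the blank.
The known cells in column 6 total 65, leaving 92 − 65 = 27 for the blank.
The known cells in row 5 total 65, leaving 92 − 65 = 27 for the blank.
The known cells in column 1 total 80, leaving 92 − 80 = 12 for the blank.
The known cells in row 2 total 83, leaving 92 − 83 = 9 for the blank.

z = 24, p = 12, n = 9, c = 27, k = 27, x = -4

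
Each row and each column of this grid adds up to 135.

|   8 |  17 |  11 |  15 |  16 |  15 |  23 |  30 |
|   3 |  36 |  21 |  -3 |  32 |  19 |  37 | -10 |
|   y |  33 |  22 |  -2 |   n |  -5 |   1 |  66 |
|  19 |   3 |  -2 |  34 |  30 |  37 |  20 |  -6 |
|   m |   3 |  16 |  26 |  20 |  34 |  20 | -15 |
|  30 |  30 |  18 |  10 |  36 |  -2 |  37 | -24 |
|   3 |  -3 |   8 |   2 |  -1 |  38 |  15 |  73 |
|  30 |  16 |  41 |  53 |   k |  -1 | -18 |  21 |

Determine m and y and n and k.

m = 31, y = 11, n = 9, k = -7

Row 8: 30 + 16 + 41 + 53 − 1 − 18 + 21 = 142, so its missing entry is 135 − 142 = -7.
Column 5: 16 + 32 + 30 + 20 + 36 − 1 − 7 = 126, so its missing entry is 135 − 126 = 9.
Row 5: 3 + 16 + 26 + 20 + 34 + 20 − 15 = 104, so its missing entry is 135 − 104 = 31.
Row 3: 33 + 22 − 2 + 9 − 5 + 1 + 66 = 124, so its missing entry is 135 − 124 = 11.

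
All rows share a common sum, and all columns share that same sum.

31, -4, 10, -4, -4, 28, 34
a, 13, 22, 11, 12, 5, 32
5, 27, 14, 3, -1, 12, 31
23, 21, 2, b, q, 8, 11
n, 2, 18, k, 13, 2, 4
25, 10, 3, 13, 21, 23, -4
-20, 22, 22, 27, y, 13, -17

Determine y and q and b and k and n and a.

y = 44, q = 6, b = 20, k = 21, n = 31, a = -4

Rows 1 and 3 both sum to 91, so that's the common total.
Row 7: -20 + 22 + 22 + 27 + 13 − 17 = 47, so its missing entry is 91 − 47 = 44.
Column 5: -4 + 12 − 1 + 13 + 21 + 44 = 85, so its missing entry is 91 − 85 = 6.
Row 4: 23 + 21 + 2 + 6 + 8 + 11 = 71, so its missing entry is 91 − 71 = 20.
Column 4: -4 + 11 + 3 + 20 + 13 + 27 = 70, so its missing entry is 91 − 70 = 21.
Row 5: 2 + 18 + 21 + 13 + 2 + 4 = 60, so its missing entry is 91 − 60 = 31.
Row 2: 13 + 22 + 11 + 12 + 5 + 32 = 95, so its missing entry is 91 − 95 = -4.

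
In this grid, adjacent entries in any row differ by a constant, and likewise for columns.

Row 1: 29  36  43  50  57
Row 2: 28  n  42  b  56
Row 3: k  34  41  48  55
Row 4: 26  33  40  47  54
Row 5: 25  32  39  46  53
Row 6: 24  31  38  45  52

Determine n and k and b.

Along each row the entries change by 7 per step; down each column they change by -1.
Row 2: from 28 at column 1, stepping by 7 to column 2 gives 35.
Row 3: from 34 at column 2, stepping by 7 to column 1 gives 27.
Row 2: from 28 at column 1, stepping by 7 to column 4 gives 49.

n = 35, k = 27, b = 49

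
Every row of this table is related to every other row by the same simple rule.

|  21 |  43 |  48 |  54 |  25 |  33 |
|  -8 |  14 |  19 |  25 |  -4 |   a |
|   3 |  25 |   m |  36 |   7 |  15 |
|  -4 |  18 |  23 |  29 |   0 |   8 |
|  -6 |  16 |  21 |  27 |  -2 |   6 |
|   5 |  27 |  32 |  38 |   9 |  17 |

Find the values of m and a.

The difference between any two rows is the same in every column — this is an addition table with the headers hidden.
Row 3 minus row 1 is 3 − 21 = -18, so its entry in column 3 is 48 + (-18) = 30.
Row 2 minus row 1 is -8 − 21 = -29, so its entry in column 6 is 33 + (-29) = 4.

m = 30, a = 4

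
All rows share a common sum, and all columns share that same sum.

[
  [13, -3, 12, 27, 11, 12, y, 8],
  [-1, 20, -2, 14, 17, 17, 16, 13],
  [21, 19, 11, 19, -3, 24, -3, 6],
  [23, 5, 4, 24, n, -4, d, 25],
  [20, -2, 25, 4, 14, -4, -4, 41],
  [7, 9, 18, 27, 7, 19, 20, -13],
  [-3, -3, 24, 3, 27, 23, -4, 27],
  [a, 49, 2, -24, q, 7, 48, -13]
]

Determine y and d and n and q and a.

y = 14, d = 7, n = 10, q = 11, a = 14

Rows 2 and 3 both sum to 94, so that's the common total.
The known cells in column 1 total 80, leaving 94 − 80 = 14 for the blank.
The known cells in row 8 total 83, leaving 94 − 83 = 11 for the blank.
The known cells in column 5 total 84, leaving 94 − 84 = 10 for the blank.
The known cells in row 1 total 80, leaving 94 − 80 = 14 for the blank.
The known cells in row 4 total 87, leaving 94 − 87 = 7 for the blank.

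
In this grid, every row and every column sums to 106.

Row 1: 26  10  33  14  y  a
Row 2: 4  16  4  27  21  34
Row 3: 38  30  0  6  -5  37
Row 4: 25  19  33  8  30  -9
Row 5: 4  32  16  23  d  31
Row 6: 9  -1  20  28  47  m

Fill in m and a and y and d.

m = 3, a = 10, y = 13, d = 0

Row 5: 4 + 32 + 16 + 23 + 31 = 106, so its missing entry is 106 − 106 = 0.
Row 6: 9 − 1 + 20 + 28 + 47 = 103, so its missing entry is 106 − 103 = 3.
Column 5: 21 − 5 + 30 + 0 + 47 = 93, so its missing entry is 106 − 93 = 13.
Row 1: 26 + 10 + 33 + 14 + 13 = 96, so its missing entry is 106 − 96 = 10.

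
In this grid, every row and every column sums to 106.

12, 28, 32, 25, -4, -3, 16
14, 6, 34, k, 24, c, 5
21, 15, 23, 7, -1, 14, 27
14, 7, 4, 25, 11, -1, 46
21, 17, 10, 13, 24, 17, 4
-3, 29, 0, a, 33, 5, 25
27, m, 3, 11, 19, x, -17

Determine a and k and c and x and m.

Column 2: 28 + 6 + 15 + 7 + 17 + 29 = 102, so its missing entry is 106 − 102 = 4.
Row 7: 27 + 4 + 3 + 11 + 19 − 17 = 47, so its missing entry is 106 − 47 = 59.
Column 6: -3 + 14 − 1 + 17 + 5 + 59 = 91, so its missing entry is 106 − 91 = 15.
Row 6: -3 + 29 + 0 + 33 + 5 + 25 = 89, so its missing entry is 106 − 89 = 17.
Row 2: 14 + 6 + 34 + 24 + 15 + 5 = 98, so its missing entry is 106 − 98 = 8.

a = 17, k = 8, c = 15, x = 59, m = 4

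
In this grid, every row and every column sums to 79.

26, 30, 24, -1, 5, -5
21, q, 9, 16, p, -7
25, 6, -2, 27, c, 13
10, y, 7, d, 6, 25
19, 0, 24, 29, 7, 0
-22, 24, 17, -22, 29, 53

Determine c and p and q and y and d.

Row 3 has 25 + 6 − 2 + 27 + 13 = 69; the blank must be 79 − 69 = 10.
Column 5 has 5 + 10 + 6 + 7 + 29 = 57; the blank must be 79 − 57 = 22.
Row 2 has 21 + 9 + 16 + 22 − 7 = 61; the blank must be 79 − 61 = 18.
Column 2 has 30 + 18 + 6 + 0 + 24 = 78; the blank must be 79 − 78 = 1.
Row 4 has 10 + 1 + 7 + 6 + 25 = 49; the blank must be 79 − 49 = 30.

c = 10, p = 22, q = 18, y = 1, d = 30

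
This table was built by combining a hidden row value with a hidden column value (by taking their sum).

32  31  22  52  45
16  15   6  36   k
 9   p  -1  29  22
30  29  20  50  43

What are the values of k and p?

k = 29, p = 8

The difference between any two rows is the same in every column — this is an addition table with the headers hidden.
Row 2 minus row 1 is 16 − 32 = -16, so its entry in column 5 is 45 + (-16) = 29.
Row 3 minus row 1 is 9 − 32 = -23, so its entry in column 2 is 31 + (-23) = 8.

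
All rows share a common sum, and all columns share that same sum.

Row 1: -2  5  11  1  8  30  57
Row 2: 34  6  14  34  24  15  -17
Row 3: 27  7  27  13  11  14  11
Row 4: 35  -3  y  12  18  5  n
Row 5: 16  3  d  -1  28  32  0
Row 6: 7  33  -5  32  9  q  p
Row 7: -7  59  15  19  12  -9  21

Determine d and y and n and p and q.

d = 32, y = 16, n = 27, p = 11, q = 23

Rows 1 and 2 both sum to 110, so that's the common total.
Column 6: 30 + 15 + 14 + 5 + 32 − 9 = 87, so its missing entry is 110 − 87 = 23.
Row 5: 16 + 3 − 1 + 28 + 32 + 0 = 78, so its missing entry is 110 − 78 = 32.
Row 6: 7 + 33 − 5 + 32 + 9 + 23 = 99, so its missing entry is 110 − 99 = 11.
Column 7: 57 − 17 + 11 + 0 + 11 + 21 = 83, so its missing entry is 110 − 83 = 27.
Row 4: 35 − 3 + 12 + 18 + 5 + 27 = 94, so its missing entry is 110 − 94 = 16.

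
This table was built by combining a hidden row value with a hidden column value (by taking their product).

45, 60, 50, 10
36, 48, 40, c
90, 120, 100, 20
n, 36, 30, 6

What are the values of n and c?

Each row is a constant multiple of every other row — this is a multiplication table with the headers hidden.
Row 4 is 30/50 = 3/5 times row 1, so its entry in column 1 is 45 × 3/5 = 27.
Row 2 is 40/50 = 4/5 times row 1, so its entry in column 4 is 10 × 4/5 = 8.

n = 27, c = 8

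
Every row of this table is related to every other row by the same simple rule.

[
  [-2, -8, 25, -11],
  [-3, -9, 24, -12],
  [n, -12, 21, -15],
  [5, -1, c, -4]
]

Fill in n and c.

The difference between any two rows is the same in every column — this is an addition table with the headers hidden.
Row 3 minus row 1 is -15 − (-11) = -4, so its entry in column 1 is -2 + (-4) = -6.
Row 4 minus row 1 is -4 − (-11) = 7, so its entry in column 3 is 25 + 7 = 32.

n = -6, c = 32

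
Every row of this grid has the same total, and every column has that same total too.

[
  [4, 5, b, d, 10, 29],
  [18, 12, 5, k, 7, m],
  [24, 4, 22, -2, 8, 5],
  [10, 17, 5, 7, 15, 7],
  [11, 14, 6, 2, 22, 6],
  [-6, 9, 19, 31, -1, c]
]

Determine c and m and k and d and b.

Rows 3 and 4 both sum to 61, so that's the common total.
Row 6: -6 + 9 + 19 + 31 − 1 = 52, so its missing entry is 61 − 52 = 9.
Column 6: 29 + 5 + 7 + 6 + 9 = 56, so its missing entry is 61 − 56 = 5.
Column 3: 5 + 22 + 5 + 6 + 19 = 57, so its missing entry is 61 − 57 = 4.
Row 1: 4 + 5 + 4 + 10 + 29 = 52, so its missing entry is 61 − 52 = 9.
Row 2: 18 + 12 + 5 + 7 + 5 = 47, so its missing entry is 61 − 47 = 14.

c = 9, m = 5, k = 14, d = 9, b = 4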